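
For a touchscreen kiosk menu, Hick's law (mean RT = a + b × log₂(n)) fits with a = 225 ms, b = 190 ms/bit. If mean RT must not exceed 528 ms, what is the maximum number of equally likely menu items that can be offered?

3

190·log₂ n ≤ 528 − 225 = 303, giving log₂ n ≤ 1.5947 and n ≤ 3.020. The largest whole number is 3.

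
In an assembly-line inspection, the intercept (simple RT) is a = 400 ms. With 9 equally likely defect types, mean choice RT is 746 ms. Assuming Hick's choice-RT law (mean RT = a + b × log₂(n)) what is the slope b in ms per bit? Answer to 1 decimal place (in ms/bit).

log₂(9) = 3.1699 bits.
b = (RT − a)/log₂ n = (746 − 400) / 3.1699 = 109.151 ms/bit.

109.2 ms/bit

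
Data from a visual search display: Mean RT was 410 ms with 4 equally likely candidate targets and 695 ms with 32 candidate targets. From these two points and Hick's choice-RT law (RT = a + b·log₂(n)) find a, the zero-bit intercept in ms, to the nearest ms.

220 ms

Slope: b = (695 − 410) / (log₂ 32 − log₂ 4) = 285/3.0000 = 95 ms/bit.
Intercept: a = 410 − 95·log₂(4) = 220.000 ms.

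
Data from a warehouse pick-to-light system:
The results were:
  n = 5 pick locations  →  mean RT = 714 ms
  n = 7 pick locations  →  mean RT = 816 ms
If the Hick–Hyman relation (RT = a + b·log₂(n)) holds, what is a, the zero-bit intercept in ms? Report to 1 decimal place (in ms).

226.1 ms

b = (RT₂ − RT₁)/(log₂ n₂ − log₂ n₁) = (816 − 714)/(2.8074 − 2.3219) = 210.124 ms/bit.
a = RT₁ − b·log₂ n₁ = 714 − 210.124 × 2.3219 = 226.106 ms.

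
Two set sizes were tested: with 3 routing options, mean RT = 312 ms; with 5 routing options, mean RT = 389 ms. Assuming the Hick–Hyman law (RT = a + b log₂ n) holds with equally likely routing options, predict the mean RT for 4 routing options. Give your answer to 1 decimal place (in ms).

355.4 ms

With log₂ n on the abscissa the relation is linear; from the two conditions:
  b = (389 − 312) / (log₂ 5 − log₂ 3) = 77 / (2.3219 − 1.5850) = 104.482 ms/bit
  a = 312 − 104.482 × 1.5850 = 146.399 ms
Then RT(4) = 146.399 + 104.482 × log₂ 4 = 146.399 + 104.482 × 2 ≈ 355.364 ms.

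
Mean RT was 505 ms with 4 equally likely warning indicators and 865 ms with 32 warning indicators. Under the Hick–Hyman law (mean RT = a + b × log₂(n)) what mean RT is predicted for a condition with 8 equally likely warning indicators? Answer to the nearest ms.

Solve the two-equation system in a and b:
  b = (865 − 505) / (log₂ 32 − log₂ 4) = 360 / (5 − 2) = 120 ms/bit
  a = 505 − 120 × 2 = 265 ms
Then RT(8) = 265 + 120 × log₂ 8 = 265 + 120 × 3 ≈ 625.000 ms.

625 ms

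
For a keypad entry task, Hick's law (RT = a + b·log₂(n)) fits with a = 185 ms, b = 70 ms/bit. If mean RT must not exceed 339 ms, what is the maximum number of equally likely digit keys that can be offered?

Information budget: (339 − 185)/70 = 2.2000 bits, so n ≤ 2^2.2000 = 4.595 → at most 4.

4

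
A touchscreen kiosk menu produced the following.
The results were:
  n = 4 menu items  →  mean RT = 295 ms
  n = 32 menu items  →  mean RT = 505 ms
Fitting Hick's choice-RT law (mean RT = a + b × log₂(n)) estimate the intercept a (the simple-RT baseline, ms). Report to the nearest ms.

155 ms

The slope on a log₂ axis is (505 − 295) / (5 − 2) = 70 ms/bit.
Intercept: a = 295 − 70·log₂(4) = 155.000 ms.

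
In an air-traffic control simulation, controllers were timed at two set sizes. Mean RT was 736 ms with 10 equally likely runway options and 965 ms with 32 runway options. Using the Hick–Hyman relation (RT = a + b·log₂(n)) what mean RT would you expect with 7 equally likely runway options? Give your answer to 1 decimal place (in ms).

665.8 ms

Fit slope and intercept:
  b = (965 − 736) / (log₂ 32 − log₂ 10) = 229 / (5 − 3.3219) = 136.466 ms/bit
  a = 736 − 136.466 × 3.3219 = 282.669 ms
Then RT(7) = 282.669 + 136.466 × log₂ 7 = 282.669 + 136.466 × 2.8074 ≈ 665.778 ms.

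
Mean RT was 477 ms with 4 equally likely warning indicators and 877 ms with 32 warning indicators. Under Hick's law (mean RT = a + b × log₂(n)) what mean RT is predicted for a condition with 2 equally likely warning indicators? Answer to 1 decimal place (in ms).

Solve the two-equation system in a and b:
  b = (877 − 477) / (log₂ 32 − log₂ 4) = 400 / (5 − 2) = 133.333 ms/bit
  a = 477 − 133.333 × 2 = 210.333 ms
Then RT(2) = 210.333 + 133.333 × log₂ 2 = 210.333 + 133.333 × 1 ≈ 343.667 ms.

343.7 ms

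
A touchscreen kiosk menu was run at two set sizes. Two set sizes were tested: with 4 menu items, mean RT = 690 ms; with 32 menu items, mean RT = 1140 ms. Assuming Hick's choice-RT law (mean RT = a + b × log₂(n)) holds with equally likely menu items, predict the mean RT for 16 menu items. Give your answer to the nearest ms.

Solve the two-equation system in a and b:
  b = (1140 − 690) / (log₂ 32 − log₂ 4) = 450 / (5 − 2) = 150 ms/bit
  a = 690 − 150 × 2 = 390 ms
Then RT(16) = 390 + 150 × log₂ 16 = 390 + 150 × 4 ≈ 990.000 ms.

990 ms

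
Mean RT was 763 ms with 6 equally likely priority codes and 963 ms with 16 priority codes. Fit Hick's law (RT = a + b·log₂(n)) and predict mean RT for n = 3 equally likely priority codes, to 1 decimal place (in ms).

RT is linear in log₂ n, so two points fix the line:
  b = (963 − 763) / (log₂ 16 − log₂ 6) = 200 / (4 − 2.5850) = 141.339 ms/bit
  a = 763 − 141.339 × 2.5850 = 397.644 ms
Then RT(3) = 397.644 + 141.339 × log₂ 3 = 397.644 + 141.339 × 1.5850 ≈ 621.661 ms.

621.7 ms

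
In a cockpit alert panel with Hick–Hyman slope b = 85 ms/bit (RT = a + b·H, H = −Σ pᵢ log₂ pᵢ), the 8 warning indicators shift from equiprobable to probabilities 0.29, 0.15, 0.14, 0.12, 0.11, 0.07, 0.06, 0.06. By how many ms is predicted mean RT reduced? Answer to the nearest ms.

The RT saving is b·ΔH. Equiprobable H₀ = log₂(8) = 3.0000 bits; with the given probabilities H = 2.7985 bits.
b·(H₀ − H) = 85 × (3.0000 − 2.7985) = 17.12 ms.

17 ms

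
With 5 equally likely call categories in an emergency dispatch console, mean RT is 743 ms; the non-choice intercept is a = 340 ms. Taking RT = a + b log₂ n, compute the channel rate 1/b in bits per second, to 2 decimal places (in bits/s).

5.76 bits/s

b = (743 − 340)/log₂ 5 = 403/2.3219 = 173.563 ms per bit = 0.17356 s/bit; the reciprocal is 5.762 bits/s.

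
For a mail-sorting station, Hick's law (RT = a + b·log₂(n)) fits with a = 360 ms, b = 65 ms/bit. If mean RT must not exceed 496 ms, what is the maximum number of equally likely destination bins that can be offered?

4

65·log₂ n ≤ 496 − 360 = 136, giving log₂ n ≤ 2.0923 and n ≤ 4.264. The largest whole number is 4.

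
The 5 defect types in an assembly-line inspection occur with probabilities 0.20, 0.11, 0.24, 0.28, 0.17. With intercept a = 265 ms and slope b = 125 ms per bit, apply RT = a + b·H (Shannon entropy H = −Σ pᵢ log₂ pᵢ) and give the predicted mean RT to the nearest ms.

H = 0.20·log₂(1/0.20) + 0.11·log₂(1/0.11) + 0.24·log₂(1/0.24) + 0.28·log₂(1/0.28) + 0.17·log₂(1/0.17) = 2.2576 bits.
RT = 265 + 125 × 2.2576 = 547.20 ms.

547 ms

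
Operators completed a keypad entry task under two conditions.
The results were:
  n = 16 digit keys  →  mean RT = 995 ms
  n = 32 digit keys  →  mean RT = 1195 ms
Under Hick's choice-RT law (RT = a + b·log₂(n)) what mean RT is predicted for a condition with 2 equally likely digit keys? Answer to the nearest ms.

Fit slope and intercept:
  b = (1195 − 995) / (log₂ 32 − log₂ 16) = 200 / (5 − 4) = 200 ms/bit
  a = 995 − 200 × 4 = 195 ms
Then RT(2) = 195 + 200 × log₂ 2 = 195 + 200 × 1 ≈ 395.000 ms.

395 ms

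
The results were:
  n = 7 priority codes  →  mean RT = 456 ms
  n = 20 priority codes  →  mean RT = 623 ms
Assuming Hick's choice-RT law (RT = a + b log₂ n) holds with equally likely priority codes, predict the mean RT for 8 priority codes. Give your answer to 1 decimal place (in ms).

Solve the two-equation system in a and b:
  b = (623 − 456) / (log₂ 20 − log₂ 7) = 167 / (4.3219 − 2.8074) = 110.262 ms/bit
  a = 456 − 110.262 × 2.8074 = 146.455 ms
Then RT(8) = 146.455 + 110.262 × log₂ 8 = 146.455 + 110.262 × 3 ≈ 477.241 ms.

477.2 ms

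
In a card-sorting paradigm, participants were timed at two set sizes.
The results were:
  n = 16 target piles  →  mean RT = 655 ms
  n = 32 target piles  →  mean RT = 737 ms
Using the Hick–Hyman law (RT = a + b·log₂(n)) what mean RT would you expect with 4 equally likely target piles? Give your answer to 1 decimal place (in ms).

491.0 ms

RT is linear in log₂ n, so two points fix the line:
  b = (737 − 655) / (log₂ 32 − log₂ 16) = 82 / (5 − 4) = 82.000 ms/bit
  a = 655 − 82.000 × 4 = 327.000 ms
Then RT(4) = 327.000 + 82.000 × log₂ 4 = 327.000 + 82.000 × 2 ≈ 491.000 ms.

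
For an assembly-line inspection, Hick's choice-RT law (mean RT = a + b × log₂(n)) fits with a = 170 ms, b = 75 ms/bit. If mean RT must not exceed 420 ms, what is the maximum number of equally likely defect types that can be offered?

75·log₂ n ≤ 420 − 170 = 250, giving log₂ n ≤ 3.3333 and n ≤ 10.079. The largest whole number is 10.

10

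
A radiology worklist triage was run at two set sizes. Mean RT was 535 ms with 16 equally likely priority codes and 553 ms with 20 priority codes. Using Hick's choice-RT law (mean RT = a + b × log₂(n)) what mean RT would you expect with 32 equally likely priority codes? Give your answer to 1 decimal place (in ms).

With log₂ n on the abscissa the relation is linear; from the two conditions:
  b = (553 − 535) / (log₂ 20 − log₂ 16) = 18 / (4.3219 − 4) = 55.913 ms/bit
  a = 535 − 55.913 × 4 = 311.348 ms
Then RT(32) = 311.348 + 55.913 × log₂ 32 = 311.348 + 55.913 × 5 ≈ 590.913 ms.

590.9 ms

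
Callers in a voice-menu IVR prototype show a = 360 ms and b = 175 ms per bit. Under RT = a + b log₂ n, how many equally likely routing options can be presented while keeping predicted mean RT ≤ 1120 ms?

Information budget: (1120 − 360)/175 = 4.3429 bits, so n ≤ 2^4.3429 = 20.292 → at most 20.

20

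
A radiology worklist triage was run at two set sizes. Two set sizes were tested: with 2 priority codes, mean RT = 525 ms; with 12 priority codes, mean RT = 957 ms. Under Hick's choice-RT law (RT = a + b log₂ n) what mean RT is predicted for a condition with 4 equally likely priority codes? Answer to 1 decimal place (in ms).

Fit slope and intercept:
  b = (957 − 525) / (log₂ 12 − log₂ 2) = 432 / (3.5850 − 1) = 167.120 ms/bit
  a = 525 − 167.120 × 1 = 357.880 ms
Then RT(4) = 357.880 + 167.120 × log₂ 4 = 357.880 + 167.120 × 2 ≈ 692.120 ms.

692.1 ms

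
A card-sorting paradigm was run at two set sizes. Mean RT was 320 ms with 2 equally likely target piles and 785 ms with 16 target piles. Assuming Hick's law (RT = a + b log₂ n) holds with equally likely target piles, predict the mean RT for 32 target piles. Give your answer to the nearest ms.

940 ms

Solve the two-equation system in a and b:
  b = (785 − 320) / (log₂ 16 − log₂ 2) = 465 / (4 − 1) = 155 ms/bit
  a = 320 − 155 × 1 = 165 ms
Then RT(32) = 165 + 155 × log₂ 32 = 165 + 155 × 5 ≈ 940.000 ms.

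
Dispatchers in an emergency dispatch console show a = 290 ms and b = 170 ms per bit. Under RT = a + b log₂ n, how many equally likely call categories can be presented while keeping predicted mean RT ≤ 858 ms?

10

Set 290 + 170·log₂ n ≤ 858 → log₂ n ≤ (858 − 290)/170 = 3.3412.
So n ≤ 2^3.3412 = 10.134; the largest integer n is 10.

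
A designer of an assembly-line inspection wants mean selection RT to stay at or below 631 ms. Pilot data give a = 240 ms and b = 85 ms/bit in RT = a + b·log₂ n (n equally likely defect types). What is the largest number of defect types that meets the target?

Information budget: (631 − 240)/85 = 4.6000 bits, so n ≤ 2^4.6000 = 24.251 → at most 24.

24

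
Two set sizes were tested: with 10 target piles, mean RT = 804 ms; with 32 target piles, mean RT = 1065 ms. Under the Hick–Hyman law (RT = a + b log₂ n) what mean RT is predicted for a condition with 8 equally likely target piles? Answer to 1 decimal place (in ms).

753.9 ms

RT is linear in log₂ n, so two points fix the line:
  b = (1065 − 804) / (log₂ 32 − log₂ 10) = 261 / (5 − 3.3219) = 155.536 ms/bit
  a = 804 − 155.536 × 3.3219 = 287.322 ms
Then RT(8) = 287.322 + 155.536 × log₂ 8 = 287.322 + 155.536 × 3 ≈ 753.929 ms.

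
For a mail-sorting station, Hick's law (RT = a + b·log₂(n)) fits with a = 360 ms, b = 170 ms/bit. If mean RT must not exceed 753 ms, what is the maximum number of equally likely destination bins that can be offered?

4

Set 360 + 170·log₂ n ≤ 753 → log₂ n ≤ (753 − 360)/170 = 2.3118.
So n ≤ 2^2.3118 = 4.965; the largest integer n is 4.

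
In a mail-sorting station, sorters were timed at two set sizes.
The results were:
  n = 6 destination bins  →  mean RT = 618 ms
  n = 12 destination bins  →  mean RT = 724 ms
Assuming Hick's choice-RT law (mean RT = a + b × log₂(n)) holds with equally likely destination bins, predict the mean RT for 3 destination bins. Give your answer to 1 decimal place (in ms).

512.0 ms

Solve the two-equation system in a and b:
  b = (724 − 618) / (log₂ 12 − log₂ 6) = 106 / (3.5850 − 2.5850) = 106.000 ms/bit
  a = 618 − 106.000 × 2.5850 = 343.994 ms
Then RT(3) = 343.994 + 106.000 × log₂ 3 = 343.994 + 106.000 × 1.5850 ≈ 512.000 ms.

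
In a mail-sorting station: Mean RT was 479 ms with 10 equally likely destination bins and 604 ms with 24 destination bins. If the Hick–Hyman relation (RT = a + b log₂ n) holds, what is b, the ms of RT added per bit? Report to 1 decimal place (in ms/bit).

99.0 ms/bit

b = (RT₂ − RT₁)/(log₂ n₂ − log₂ n₁) = (604 − 479)/(4.5850 − 3.3219) = 98.968 ms/bit.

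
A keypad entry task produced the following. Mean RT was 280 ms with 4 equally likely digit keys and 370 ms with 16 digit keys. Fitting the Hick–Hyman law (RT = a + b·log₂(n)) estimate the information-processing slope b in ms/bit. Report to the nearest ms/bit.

b = (RT₂ − RT₁)/(log₂ n₂ − log₂ n₁) = (370 − 280)/(4 − 2) = 45 ms/bit.

45 ms/bit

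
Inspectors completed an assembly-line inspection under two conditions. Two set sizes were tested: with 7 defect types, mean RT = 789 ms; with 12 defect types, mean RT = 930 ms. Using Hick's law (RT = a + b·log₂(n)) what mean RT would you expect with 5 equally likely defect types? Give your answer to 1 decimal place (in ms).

701.0 ms

With log₂ n on the abscissa the relation is linear; from the two conditions:
  b = (930 − 789) / (log₂ 12 − log₂ 7) = 141 / (3.5850 − 2.8074) = 181.325 ms/bit
  a = 789 − 181.325 × 2.8074 = 279.955 ms
Then RT(5) = 279.955 + 181.325 × log₂ 5 = 279.955 + 181.325 × 2.3219 ≈ 700.980 ms.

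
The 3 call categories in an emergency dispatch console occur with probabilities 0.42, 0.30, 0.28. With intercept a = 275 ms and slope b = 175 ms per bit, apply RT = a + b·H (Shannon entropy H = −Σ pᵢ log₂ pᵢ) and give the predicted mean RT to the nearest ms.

Entropy contributions −pᵢ log₂ pᵢ: 0.5256, 0.5211, 0.5142; sum H = 1.5610 bits.
RT = a + bH = 275 + 175·1.5610 = 548.17 ms.

548 ms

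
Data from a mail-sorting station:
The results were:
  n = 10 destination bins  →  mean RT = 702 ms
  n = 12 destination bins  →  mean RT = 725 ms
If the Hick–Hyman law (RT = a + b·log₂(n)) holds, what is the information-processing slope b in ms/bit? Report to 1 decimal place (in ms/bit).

87.4 ms/bit

Slope: b = (725 − 702) / (log₂ 12 − log₂ 10) = 23/0.2630 = 87.441 ms/bit.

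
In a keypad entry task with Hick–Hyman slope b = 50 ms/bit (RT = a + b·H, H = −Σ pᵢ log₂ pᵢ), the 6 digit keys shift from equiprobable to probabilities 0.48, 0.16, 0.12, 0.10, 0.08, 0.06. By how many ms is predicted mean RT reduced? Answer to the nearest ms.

Equiprobable entropy H₀ = log₂ 6 = 2.5850 bits.
Skewed entropy H = −Σ pᵢ log₂ pᵢ = 2.1656 bits.
ΔRT = b·(H₀ − H) = 50 × 0.4194 = 20.97 ms.

21 ms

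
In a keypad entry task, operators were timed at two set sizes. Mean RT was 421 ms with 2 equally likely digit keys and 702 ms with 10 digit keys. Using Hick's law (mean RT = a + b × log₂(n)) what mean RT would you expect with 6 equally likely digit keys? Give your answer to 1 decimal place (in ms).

Fit slope and intercept:
  b = (702 − 421) / (log₂ 10 − log₂ 2) = 281 / (3.3219 − 1) = 121.020 ms/bit
  a = 421 − 121.020 × 1 = 299.980 ms
Then RT(6) = 299.980 + 121.020 × log₂ 6 = 299.980 + 121.020 × 2.5850 ≈ 612.812 ms.

612.8 ms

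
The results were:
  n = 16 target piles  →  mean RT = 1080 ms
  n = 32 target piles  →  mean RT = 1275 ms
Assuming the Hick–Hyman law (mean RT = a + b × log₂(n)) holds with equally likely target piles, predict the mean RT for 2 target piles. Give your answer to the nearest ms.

495 ms

Fit slope and intercept:
  b = (1275 − 1080) / (log₂ 32 − log₂ 16) = 195 / (5 − 4) = 195 ms/bit
  a = 1080 − 195 × 4 = 300 ms
Then RT(2) = 300 + 195 × log₂ 2 = 300 + 195 × 1 ≈ 495.000 ms.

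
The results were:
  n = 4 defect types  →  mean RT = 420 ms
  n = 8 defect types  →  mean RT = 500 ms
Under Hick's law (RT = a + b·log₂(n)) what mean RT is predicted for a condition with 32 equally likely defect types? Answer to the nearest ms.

RT is linear in log₂ n, so two points fix the line:
  b = (500 − 420) / (log₂ 8 − log₂ 4) = 80 / (3 − 2) = 80 ms/bit
  a = 420 − 80 × 2 = 260 ms
Then RT(32) = 260 + 80 × log₂ 32 = 260 + 80 × 5 ≈ 660.000 ms.

660 ms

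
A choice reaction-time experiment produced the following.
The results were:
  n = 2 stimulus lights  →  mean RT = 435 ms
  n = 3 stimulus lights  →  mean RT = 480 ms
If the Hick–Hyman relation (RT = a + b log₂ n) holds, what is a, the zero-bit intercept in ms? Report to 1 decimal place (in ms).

The slope on a log₂ axis is (480 − 435) / (1.5850 − 1) = 76.928 ms/bit.
Intercept: a = 435 − 76.928·log₂(2) = 358.072 ms.

358.1 ms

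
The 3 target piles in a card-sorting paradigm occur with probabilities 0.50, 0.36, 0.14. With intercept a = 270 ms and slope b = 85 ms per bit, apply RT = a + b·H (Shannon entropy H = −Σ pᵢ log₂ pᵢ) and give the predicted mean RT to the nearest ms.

391 ms

H = 0.50·log₂(1/0.50) + 0.36·log₂(1/0.36) + 0.14·log₂(1/0.14) = 1.4277 bits.
RT = 270 + 85 × 1.4277 = 391.36 ms.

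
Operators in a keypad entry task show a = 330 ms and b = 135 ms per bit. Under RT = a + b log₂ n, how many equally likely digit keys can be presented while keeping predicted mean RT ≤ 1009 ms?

Set 330 + 135·log₂ n ≤ 1009 → log₂ n ≤ (1009 − 330)/135 = 5.0296.
So n ≤ 2^5.0296 = 32.664; the largest integer n is 32.

32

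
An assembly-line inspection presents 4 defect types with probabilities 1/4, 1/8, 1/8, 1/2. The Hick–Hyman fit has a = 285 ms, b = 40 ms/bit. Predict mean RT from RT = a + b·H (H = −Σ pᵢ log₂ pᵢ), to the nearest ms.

Each term −pᵢ log₂ pᵢ: 0.25·2 + 0.125·3 + 0.125·3 + 0.5·1; summed, H = 1.750 bits.
Mean RT = a + bH = 285 + 40·1.750 = 355.00 ms.

355 ms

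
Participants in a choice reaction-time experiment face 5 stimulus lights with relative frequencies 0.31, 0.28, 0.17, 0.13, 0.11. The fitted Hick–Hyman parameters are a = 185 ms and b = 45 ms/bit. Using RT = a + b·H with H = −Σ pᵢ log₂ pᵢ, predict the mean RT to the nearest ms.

284 ms

H = 0.31·log₂(1/0.31) + 0.28·log₂(1/0.28) + 0.17·log₂(1/0.17) + 0.13·log₂(1/0.13) + 0.11·log₂(1/0.11) = 2.2055 bits.
RT = 185 + 45 × 2.2055 = 284.25 ms.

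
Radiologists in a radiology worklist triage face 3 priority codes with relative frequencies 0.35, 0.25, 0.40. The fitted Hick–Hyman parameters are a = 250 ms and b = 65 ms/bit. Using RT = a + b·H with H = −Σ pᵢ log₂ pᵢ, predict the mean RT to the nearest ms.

351 ms

Entropy contributions −pᵢ log₂ pᵢ: 0.5301, 0.5000, 0.5288; sum H = 1.5589 bits.
RT = a + bH = 250 + 65·1.5589 = 351.33 ms.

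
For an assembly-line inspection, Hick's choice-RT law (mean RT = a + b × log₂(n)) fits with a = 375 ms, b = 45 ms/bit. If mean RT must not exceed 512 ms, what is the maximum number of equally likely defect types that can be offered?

45·log₂ n ≤ 512 − 375 = 137, giving log₂ n ≤ 3.0444 and n ≤ 8.250. The largest whole number is 8.

8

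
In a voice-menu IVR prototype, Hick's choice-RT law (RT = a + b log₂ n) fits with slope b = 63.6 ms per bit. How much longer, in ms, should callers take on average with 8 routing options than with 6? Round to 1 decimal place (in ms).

26.4 ms

ΔRT = (a + b log₂ n₂) − (a + b log₂ n₁) = b·(log₂ n₂ − log₂ n₁).
log₂(8) − log₂(6) = 3 − 2.5850 = 0.4150.
ΔRT = 63.6 × 0.4150 = 26.396 ms.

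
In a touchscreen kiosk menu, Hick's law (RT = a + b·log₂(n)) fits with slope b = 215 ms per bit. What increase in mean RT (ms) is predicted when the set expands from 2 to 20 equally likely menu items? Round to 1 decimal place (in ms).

The intercept a cancels: ΔRT = b·(log₂ n₂ − log₂ n₁) = b·log₂(n₂/n₁).
log₂(20) − log₂(2) = 4.3219 − 1 = 3.3219.
ΔRT = 215 × 3.3219 = 714.215 ms.

714.2 ms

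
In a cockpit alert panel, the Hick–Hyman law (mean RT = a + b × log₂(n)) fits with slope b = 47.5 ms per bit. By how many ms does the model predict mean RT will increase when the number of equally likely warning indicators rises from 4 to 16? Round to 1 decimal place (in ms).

The intercept a cancels: ΔRT = b·(log₂ n₂ − log₂ n₁) = b·log₂(n₂/n₁).
log₂(16) − log₂(4) = log₂(16/4) = log₂(4) = 2.
ΔRT = 47.5 × 2.0000 = 95.000 ms.

95.0 ms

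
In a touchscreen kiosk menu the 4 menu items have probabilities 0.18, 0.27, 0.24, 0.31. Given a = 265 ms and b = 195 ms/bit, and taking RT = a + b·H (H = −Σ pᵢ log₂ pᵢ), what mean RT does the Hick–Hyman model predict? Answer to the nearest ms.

650 ms

Entropy contributions −pᵢ log₂ pᵢ: 0.4453, 0.5100, 0.4941, 0.5238; sum H = 1.9733 bits.
RT = a + bH = 265 + 195·1.9733 = 649.79 ms.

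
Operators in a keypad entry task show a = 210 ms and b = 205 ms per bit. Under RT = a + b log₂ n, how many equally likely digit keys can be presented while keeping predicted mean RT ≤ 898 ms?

10

205·log₂ n ≤ 898 − 210 = 688, giving log₂ n ≤ 3.3561 and n ≤ 10.240. The largest whole number is 10.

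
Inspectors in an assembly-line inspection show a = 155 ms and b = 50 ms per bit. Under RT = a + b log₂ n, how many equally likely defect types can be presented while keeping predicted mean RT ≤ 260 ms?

4

50·log₂ n ≤ 260 − 155 = 105, giving log₂ n ≤ 2.1000 and n ≤ 4.287. The largest whole number is 4.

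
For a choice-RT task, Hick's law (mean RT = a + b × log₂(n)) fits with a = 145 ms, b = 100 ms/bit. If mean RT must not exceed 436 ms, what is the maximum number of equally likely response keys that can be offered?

Set 145 + 100·log₂ n ≤ 436 → log₂ n ≤ (436 − 145)/100 = 2.9100.
So n ≤ 2^2.9100 = 7.516; the largest integer n is 7.

7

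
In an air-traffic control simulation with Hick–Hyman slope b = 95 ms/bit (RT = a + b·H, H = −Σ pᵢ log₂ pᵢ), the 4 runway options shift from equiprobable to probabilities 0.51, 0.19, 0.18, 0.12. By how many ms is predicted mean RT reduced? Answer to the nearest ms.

23 ms

The RT saving is b·ΔH. Equiprobable H₀ = log₂(4) = 2.0000 bits; with the given probabilities H = 1.7630 bits.
b·(H₀ − H) = 95 × (2.0000 − 1.7630) = 22.51 ms.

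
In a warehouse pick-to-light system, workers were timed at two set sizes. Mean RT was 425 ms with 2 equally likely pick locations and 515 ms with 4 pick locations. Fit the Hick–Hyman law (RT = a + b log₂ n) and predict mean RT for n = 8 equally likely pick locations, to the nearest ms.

605 ms

Fit slope and intercept:
  b = (515 − 425) / (log₂ 4 − log₂ 2) = 90 / (2 − 1) = 90 ms/bit
  a = 425 − 90 × 1 = 335 ms
Then RT(8) = 335 + 90 × log₂ 8 = 335 + 90 × 3 ≈ 605.000 ms.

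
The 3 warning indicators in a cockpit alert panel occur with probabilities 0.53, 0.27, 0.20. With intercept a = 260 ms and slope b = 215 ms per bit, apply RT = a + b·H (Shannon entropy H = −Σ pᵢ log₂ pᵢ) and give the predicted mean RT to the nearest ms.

H = 0.53·log₂(1/0.53) + 0.27·log₂(1/0.27) + 0.20·log₂(1/0.20) = 1.4599 bits.
RT = 260 + 215 × 1.4599 = 573.87 ms.

574 ms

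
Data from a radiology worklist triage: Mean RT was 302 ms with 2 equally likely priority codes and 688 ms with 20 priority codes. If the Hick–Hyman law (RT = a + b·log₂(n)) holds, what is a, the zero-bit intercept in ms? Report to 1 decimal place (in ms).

185.8 ms

b = (RT₂ − RT₁)/(log₂ n₂ − log₂ n₁) = (688 − 302)/(4.3219 − 1) = 116.198 ms/bit.
a = RT₁ − b·log₂ n₁ = 302 − 116.198 × 1 = 185.802 ms.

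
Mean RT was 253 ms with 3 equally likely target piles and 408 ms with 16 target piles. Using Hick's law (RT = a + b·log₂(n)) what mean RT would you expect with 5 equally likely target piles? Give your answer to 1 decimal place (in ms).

With log₂ n on the abscissa the relation is linear; from the two conditions:
  b = (408 − 253) / (log₂ 16 − log₂ 3) = 155 / (4 − 1.5850) = 64.181 ms/bit
  a = 253 − 64.181 × 1.5850 = 151.275 ms
Then RT(5) = 151.275 + 64.181 × log₂ 5 = 151.275 + 64.181 × 2.3219 ≈ 300.299 ms.

300.3 ms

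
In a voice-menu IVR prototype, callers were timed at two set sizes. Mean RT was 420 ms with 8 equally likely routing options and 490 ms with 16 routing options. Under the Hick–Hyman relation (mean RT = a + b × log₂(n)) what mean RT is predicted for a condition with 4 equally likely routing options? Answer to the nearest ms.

Solve the two-equation system in a and b:
  b = (490 − 420) / (log₂ 16 − log₂ 8) = 70 / (4 − 3) = 70 ms/bit
  a = 420 − 70 × 3 = 210 ms
Then RT(4) = 210 + 70 × log₂ 4 = 210 + 70 × 2 ≈ 350.000 ms.

350 ms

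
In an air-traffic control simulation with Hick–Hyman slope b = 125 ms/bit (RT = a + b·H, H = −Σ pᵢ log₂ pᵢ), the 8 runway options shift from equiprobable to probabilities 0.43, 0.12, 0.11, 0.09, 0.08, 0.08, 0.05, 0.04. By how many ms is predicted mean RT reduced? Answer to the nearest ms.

The RT saving is b·ΔH. Equiprobable H₀ = log₂(8) = 3.0000 bits; with the given probabilities H = 2.5384 bits.
b·(H₀ − H) = 125 × (3.0000 − 2.5384) = 57.70 ms.

58 ms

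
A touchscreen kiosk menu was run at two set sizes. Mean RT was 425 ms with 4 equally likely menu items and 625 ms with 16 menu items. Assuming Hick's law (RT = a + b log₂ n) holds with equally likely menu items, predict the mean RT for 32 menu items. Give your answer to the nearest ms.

725 ms

Fit slope and intercept:
  b = (625 − 425) / (log₂ 16 − log₂ 4) = 200 / (4 − 2) = 100 ms/bit
  a = 425 − 100 × 2 = 225 ms
Then RT(32) = 225 + 100 × log₂ 32 = 225 + 100 × 5 ≈ 725.000 ms.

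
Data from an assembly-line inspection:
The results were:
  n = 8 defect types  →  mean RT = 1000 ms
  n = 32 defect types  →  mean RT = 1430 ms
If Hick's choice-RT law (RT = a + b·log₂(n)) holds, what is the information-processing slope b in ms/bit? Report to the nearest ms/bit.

215 ms/bit

b = (RT₂ − RT₁)/(log₂ n₂ − log₂ n₁) = (1430 − 1000)/(5 − 3) = 215 ms/bit.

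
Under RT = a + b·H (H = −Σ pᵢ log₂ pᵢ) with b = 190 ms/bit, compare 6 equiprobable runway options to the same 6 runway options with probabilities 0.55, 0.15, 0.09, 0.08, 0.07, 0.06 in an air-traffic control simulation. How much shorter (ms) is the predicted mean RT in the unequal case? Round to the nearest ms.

111 ms

Equiprobable entropy H₀ = log₂ 6 = 2.5850 bits.
Skewed entropy H = −Σ pᵢ log₂ pᵢ = 2.0012 bits.
ΔRT = b·(H₀ − H) = 190 × 0.5838 = 110.92 ms.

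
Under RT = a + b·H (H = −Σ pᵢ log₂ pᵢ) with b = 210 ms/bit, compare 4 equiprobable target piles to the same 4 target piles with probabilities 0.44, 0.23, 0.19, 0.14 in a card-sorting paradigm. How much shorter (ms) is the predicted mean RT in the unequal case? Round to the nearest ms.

29 ms

Equiprobable entropy H₀ = log₂ 4 = 2.0000 bits.
Skewed entropy H = −Σ pᵢ log₂ pᵢ = 1.8612 bits.
ΔRT = b·(H₀ − H) = 210 × 0.1388 = 29.16 ms.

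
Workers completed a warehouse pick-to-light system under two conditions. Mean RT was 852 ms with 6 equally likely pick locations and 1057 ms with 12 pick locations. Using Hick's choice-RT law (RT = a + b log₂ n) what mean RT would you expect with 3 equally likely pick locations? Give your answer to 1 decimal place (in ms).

647.0 ms

RT is linear in log₂ n, so two points fix the line:
  b = (1057 − 852) / (log₂ 12 − log₂ 6) = 205 / (3.5850 − 2.5850) = 205.000 ms/bit
  a = 852 − 205.000 × 2.5850 = 322.083 ms
Then RT(3) = 322.083 + 205.000 × log₂ 3 = 322.083 + 205.000 × 1.5850 ≈ 647.000 ms.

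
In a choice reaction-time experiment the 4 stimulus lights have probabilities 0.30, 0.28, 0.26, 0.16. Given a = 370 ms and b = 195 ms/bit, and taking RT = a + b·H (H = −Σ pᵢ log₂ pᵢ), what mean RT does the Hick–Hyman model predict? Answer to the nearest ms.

753 ms

Entropy contributions −pᵢ log₂ pᵢ: 0.5211, 0.5142, 0.5053, 0.4230; sum H = 1.9636 bits.
RT = a + bH = 370 + 195·1.9636 = 752.90 ms.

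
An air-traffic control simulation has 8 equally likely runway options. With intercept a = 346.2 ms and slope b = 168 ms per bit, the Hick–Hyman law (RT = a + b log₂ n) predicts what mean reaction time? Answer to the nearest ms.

log₂(8) = 3 bits, so RT = 346.2 + 168 × 3 ≈ 850.200 ms.

850 ms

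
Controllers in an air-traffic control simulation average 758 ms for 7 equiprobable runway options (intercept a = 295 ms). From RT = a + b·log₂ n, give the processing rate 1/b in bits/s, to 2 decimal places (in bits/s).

6.06 bits/s

Choice component = 758 − 295 = 463 ms over log₂(7) = 2.8074 bits.
b = 463 / 2.8074 = 164.924 ms/bit, so 1/b = 6.063 bits/s.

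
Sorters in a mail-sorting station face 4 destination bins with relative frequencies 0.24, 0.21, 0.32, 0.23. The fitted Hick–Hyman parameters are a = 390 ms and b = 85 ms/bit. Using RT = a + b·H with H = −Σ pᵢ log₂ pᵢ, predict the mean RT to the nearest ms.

558 ms

Entropy contributions −pᵢ log₂ pᵢ: 0.4941, 0.4728, 0.5260, 0.4877; sum H = 1.9807 bits.
RT = a + bH = 390 + 85·1.9807 = 558.36 ms.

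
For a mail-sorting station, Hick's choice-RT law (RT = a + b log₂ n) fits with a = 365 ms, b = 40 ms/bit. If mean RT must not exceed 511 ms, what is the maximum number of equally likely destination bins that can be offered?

12

Information budget: (511 − 365)/40 = 3.6500 bits, so n ≤ 2^3.6500 = 12.553 → at most 12.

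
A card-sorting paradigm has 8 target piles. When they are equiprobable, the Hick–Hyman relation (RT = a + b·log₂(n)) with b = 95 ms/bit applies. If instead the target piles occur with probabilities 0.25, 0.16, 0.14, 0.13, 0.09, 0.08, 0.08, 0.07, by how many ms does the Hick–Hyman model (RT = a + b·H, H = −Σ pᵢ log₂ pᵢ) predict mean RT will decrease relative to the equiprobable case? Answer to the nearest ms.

Equiprobable entropy H₀ = log₂ 8 = 3.0000 bits.
Skewed entropy H = −Σ pᵢ log₂ pᵢ = 2.8670 bits.
ΔRT = b·(H₀ − H) = 95 × 0.1330 = 12.64 ms.

13 ms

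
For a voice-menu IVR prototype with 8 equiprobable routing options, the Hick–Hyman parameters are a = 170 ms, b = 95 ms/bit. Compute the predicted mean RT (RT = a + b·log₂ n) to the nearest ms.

455 ms

log₂(8) = 3 bits, so RT = 170 + 95 × 3 ≈ 455.000 ms.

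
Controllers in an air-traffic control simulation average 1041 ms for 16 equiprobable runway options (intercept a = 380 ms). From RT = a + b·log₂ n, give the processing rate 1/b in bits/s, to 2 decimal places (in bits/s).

6.05 bits/s

b = (1041 − 380)/log₂ 16 = 661/4 = 165.250 ms per bit = 0.16525 s/bit; the reciprocal is 6.051 bits/s.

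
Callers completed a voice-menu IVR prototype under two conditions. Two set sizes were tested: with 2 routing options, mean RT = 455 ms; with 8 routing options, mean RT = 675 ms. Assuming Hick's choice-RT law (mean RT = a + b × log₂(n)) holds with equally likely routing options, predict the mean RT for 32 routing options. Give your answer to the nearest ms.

Solve the two-equation system in a and b:
  b = (675 − 455) / (log₂ 8 − log₂ 2) = 220 / (3 − 1) = 110 ms/bit
  a = 455 − 110 × 1 = 345 ms
Then RT(32) = 345 + 110 × log₂ 32 = 345 + 110 × 5 ≈ 895.000 ms.

895 ms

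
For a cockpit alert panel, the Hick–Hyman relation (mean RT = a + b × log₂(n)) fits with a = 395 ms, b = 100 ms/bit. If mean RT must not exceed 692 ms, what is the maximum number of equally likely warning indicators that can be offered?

7

Information budget: (692 − 395)/100 = 2.9700 bits, so n ≤ 2^2.9700 = 7.835 → at most 7.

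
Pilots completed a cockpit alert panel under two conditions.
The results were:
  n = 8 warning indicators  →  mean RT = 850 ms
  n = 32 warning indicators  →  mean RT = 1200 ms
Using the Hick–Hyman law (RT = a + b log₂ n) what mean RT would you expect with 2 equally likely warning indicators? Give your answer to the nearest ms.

Solve the two-equation system in a and b:
  b = (1200 − 850) / (log₂ 32 − log₂ 8) = 350 / (5 − 3) = 175 ms/bit
  a = 850 − 175 × 3 = 325 ms
Then RT(2) = 325 + 175 × log₂ 2 = 325 + 175 × 1 ≈ 500.000 ms.

500 ms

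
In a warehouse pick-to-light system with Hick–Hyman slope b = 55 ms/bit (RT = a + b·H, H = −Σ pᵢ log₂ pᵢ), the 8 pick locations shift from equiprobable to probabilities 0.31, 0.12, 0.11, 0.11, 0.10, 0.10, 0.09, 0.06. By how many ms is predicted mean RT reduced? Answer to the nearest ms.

The RT saving is b·ΔH. Equiprobable H₀ = log₂(8) = 3.0000 bits; with the given probabilities H = 2.8120 bits.
b·(H₀ − H) = 55 × (3.0000 − 2.8120) = 10.34 ms.

10 ms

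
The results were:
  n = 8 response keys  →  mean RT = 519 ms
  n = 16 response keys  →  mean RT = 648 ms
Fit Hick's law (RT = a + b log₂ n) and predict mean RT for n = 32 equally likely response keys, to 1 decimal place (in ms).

Solve the two-equation system in a and b:
  b = (648 − 519) / (log₂ 16 − log₂ 8) = 129 / (4 − 3) = 129.000 ms/bit
  a = 519 − 129.000 × 3 = 132.000 ms
Then RT(32) = 132.000 + 129.000 × log₂ 32 = 132.000 + 129.000 × 5 ≈ 777.000 ms.

777.0 ms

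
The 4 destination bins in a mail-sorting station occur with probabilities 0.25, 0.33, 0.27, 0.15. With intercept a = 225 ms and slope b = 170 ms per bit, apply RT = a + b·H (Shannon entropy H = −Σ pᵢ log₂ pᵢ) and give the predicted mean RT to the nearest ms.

Entropy contributions −pᵢ log₂ pᵢ: 0.5000, 0.5278, 0.5100, 0.4105; sum H = 1.9484 bits.
RT = a + bH = 225 + 170·1.9484 = 556.23 ms.

556 ms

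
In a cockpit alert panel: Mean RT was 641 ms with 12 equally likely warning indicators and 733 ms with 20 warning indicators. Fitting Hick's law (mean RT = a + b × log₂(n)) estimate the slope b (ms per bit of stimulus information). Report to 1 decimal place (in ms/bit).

124.8 ms/bit

b = (RT₂ − RT₁)/(log₂ n₂ − log₂ n₁) = (733 − 641)/(4.3219 − 3.5850) = 124.836 ms/bit.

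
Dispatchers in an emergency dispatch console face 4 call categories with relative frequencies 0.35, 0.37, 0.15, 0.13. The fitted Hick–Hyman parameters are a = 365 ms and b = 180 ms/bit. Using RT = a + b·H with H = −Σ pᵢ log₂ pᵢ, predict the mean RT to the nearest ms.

H = 0.35·log₂(1/0.35) + 0.37·log₂(1/0.37) + 0.15·log₂(1/0.15) + 0.13·log₂(1/0.13) = 1.8540 bits.
RT = 365 + 180 × 1.8540 = 698.72 ms.

699 ms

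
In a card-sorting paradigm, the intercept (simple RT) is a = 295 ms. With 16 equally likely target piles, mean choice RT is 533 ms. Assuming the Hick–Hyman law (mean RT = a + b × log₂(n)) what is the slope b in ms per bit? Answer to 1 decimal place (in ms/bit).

59.5 ms/bit

log₂(16) = 4 bits.
b = (RT − a)/log₂ n = (533 − 295) / 4 = 59.500 ms/bit.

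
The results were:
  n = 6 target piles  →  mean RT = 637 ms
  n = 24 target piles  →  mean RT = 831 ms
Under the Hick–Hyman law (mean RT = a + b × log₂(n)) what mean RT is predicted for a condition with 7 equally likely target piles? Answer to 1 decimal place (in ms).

658.6 ms

Fit slope and intercept:
  b = (831 − 637) / (log₂ 24 − log₂ 6) = 194 / (4.5850 − 2.5850) = 97.000 ms/bit
  a = 637 − 97.000 × 2.5850 = 386.259 ms
Then RT(7) = 386.259 + 97.000 × log₂ 7 = 386.259 + 97.000 × 2.8074 ≈ 658.572 ms.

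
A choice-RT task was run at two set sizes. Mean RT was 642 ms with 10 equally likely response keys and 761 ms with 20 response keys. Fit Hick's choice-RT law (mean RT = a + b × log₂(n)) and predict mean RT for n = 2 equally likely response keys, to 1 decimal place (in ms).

RT is linear in log₂ n, so two points fix the line:
  b = (761 − 642) / (log₂ 20 − log₂ 10) = 119 / (4.3219 − 3.3219) = 119.000 ms/bit
  a = 642 − 119.000 × 3.3219 = 246.691 ms
Then RT(2) = 246.691 + 119.000 × log₂ 2 = 246.691 + 119.000 × 1 ≈ 365.691 ms.

365.7 ms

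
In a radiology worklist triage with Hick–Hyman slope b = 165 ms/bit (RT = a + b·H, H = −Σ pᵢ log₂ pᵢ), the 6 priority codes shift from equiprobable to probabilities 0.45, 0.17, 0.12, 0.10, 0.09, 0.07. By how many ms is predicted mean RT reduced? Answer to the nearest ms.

Equiprobable entropy H₀ = log₂ 6 = 2.5850 bits.
Skewed entropy H = −Σ pᵢ log₂ pᵢ = 2.2335 bits.
ΔRT = b·(H₀ − H) = 165 × 0.3515 = 58.00 ms.

58 ms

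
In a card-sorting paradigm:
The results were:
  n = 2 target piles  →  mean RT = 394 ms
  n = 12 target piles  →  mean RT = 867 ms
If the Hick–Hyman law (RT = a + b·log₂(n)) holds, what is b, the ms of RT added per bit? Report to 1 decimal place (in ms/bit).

Slope: b = (867 − 394) / (log₂ 12 − log₂ 2) = 473/2.5850 = 182.981 ms/bit.

183.0 ms/bit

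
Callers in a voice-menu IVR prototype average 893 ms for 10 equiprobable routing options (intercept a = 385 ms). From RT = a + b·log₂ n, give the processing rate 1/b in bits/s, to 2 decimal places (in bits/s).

b = (893 − 385)/log₂ 10 = 508/3.3219 = 152.923 ms per bit = 0.15292 s/bit; the reciprocal is 6.539 bits/s.

6.54 bits/s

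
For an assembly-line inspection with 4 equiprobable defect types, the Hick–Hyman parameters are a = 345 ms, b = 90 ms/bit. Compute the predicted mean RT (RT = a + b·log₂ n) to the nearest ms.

log₂(4) = 2 bits, so RT = 345 + 90 × 2 ≈ 525.000 ms.

525 ms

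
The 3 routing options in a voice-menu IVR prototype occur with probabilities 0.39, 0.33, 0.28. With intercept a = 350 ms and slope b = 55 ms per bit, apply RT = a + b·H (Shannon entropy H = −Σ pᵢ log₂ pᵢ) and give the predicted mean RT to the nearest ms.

H = 0.39·log₂(1/0.39) + 0.33·log₂(1/0.33) + 0.28·log₂(1/0.28) = 1.5718 bits.
RT = 350 + 55 × 1.5718 = 436.45 ms.

436 ms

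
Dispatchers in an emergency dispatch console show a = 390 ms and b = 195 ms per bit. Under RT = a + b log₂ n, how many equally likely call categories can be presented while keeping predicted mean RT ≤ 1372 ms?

Set 390 + 195·log₂ n ≤ 1372 → log₂ n ≤ (1372 − 390)/195 = 5.0359.
So n ≤ 2^5.0359 = 32.806; the largest integer n is 32.

32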